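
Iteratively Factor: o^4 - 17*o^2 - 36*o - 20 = (o + 1)*(o^3 - o^2 - 16*o - 20) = (o + 1)*(o + 2)*(o^2 - 3*o - 10) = (o + 1)*(o + 2)^2*(o - 5)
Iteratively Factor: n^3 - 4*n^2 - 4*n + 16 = (n - 2)*(n^2 - 2*n - 8) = (n - 2)*(n + 2)*(n - 4)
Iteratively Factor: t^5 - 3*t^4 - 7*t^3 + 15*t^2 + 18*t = (t + 2)*(t^4 - 5*t^3 + 3*t^2 + 9*t) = t*(t + 2)*(t^3 - 5*t^2 + 3*t + 9) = t*(t - 3)*(t + 2)*(t^2 - 2*t - 3) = t*(t - 3)*(t + 1)*(t + 2)*(t - 3)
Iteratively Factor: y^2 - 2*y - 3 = (y + 1)*(y - 3)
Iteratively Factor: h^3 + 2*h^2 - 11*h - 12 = (h + 4)*(h^2 - 2*h - 3) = (h - 3)*(h + 4)*(h + 1)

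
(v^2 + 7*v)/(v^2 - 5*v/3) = 3*(v + 7)/(3*v - 5)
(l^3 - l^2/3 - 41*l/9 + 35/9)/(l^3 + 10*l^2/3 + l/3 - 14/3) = (l - 5/3)/(l + 2)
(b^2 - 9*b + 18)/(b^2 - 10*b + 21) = (b - 6)/(b - 7)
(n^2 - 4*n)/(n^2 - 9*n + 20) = n/(n - 5)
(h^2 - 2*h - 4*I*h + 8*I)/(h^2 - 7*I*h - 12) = (h - 2)/(h - 3*I)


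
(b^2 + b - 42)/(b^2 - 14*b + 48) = (b + 7)/(b - 8)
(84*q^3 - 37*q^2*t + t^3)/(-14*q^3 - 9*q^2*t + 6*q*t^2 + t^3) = (-12*q^2 + 7*q*t - t^2)/(2*q^2 + q*t - t^2)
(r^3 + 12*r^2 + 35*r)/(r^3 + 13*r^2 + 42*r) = (r + 5)/(r + 6)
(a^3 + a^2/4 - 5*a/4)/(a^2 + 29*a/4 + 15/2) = a*(a - 1)/(a + 6)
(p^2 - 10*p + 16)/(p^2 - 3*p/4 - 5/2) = 4*(p - 8)/(4*p + 5)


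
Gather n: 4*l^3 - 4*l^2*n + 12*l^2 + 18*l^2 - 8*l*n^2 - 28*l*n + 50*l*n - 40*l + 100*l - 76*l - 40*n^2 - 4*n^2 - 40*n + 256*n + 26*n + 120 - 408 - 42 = 4*l^3 + 30*l^2 - 16*l + n^2*(-8*l - 44) + n*(-4*l^2 + 22*l + 242) - 330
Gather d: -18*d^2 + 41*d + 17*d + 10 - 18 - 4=-18*d^2 + 58*d - 12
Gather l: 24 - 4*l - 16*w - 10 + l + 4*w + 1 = -3*l - 12*w + 15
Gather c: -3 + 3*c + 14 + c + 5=4*c + 16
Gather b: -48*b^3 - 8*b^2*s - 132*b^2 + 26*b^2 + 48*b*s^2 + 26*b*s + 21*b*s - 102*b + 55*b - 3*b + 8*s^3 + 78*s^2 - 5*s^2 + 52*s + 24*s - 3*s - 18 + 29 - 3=-48*b^3 + b^2*(-8*s - 106) + b*(48*s^2 + 47*s - 50) + 8*s^3 + 73*s^2 + 73*s + 8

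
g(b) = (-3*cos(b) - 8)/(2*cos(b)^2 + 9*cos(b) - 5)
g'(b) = (4*sin(b)*cos(b) + 9*sin(b))*(-3*cos(b) - 8)/(2*cos(b)^2 + 9*cos(b) - 5)^2 + 3*sin(b)/(2*cos(b)^2 + 9*cos(b) - 5) = (6*sin(b)^2 - 32*cos(b) - 93)*sin(b)/(9*cos(b) + cos(2*b) - 4)^2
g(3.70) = 0.49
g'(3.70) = 0.27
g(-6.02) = -1.96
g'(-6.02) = -1.04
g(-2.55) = 0.50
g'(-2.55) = 0.29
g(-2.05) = 0.76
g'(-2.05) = 0.86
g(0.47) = -2.31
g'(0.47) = -2.56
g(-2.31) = 0.59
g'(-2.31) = 0.49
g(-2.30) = 0.59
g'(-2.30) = 0.50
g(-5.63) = -3.05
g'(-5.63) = -6.08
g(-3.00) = 0.42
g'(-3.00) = 0.06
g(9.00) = 0.46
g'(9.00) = -0.19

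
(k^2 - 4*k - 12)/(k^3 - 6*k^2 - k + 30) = (k - 6)/(k^2 - 8*k + 15)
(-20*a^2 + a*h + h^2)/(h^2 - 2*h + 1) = (-20*a^2 + a*h + h^2)/(h^2 - 2*h + 1)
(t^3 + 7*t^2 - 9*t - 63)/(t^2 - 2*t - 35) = (-t^3 - 7*t^2 + 9*t + 63)/(-t^2 + 2*t + 35)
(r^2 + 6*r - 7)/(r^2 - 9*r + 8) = (r + 7)/(r - 8)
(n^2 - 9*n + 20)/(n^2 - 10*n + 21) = (n^2 - 9*n + 20)/(n^2 - 10*n + 21)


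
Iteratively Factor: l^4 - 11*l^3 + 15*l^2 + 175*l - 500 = (l - 5)*(l^3 - 6*l^2 - 15*l + 100) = (l - 5)*(l + 4)*(l^2 - 10*l + 25) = (l - 5)^2*(l + 4)*(l - 5)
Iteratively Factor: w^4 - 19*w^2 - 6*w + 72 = (w + 3)*(w^3 - 3*w^2 - 10*w + 24) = (w - 2)*(w + 3)*(w^2 - w - 12) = (w - 4)*(w - 2)*(w + 3)*(w + 3)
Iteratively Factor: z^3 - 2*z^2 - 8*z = (z + 2)*(z^2 - 4*z) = z*(z + 2)*(z - 4)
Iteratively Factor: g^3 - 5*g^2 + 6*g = (g - 2)*(g^2 - 3*g) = (g - 3)*(g - 2)*(g)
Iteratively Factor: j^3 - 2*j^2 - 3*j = (j + 1)*(j^2 - 3*j) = (j - 3)*(j + 1)*(j)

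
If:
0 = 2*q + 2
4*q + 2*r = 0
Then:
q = -1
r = 2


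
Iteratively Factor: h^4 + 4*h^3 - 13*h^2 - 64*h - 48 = (h + 4)*(h^3 - 13*h - 12) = (h - 4)*(h + 4)*(h^2 + 4*h + 3) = (h - 4)*(h + 3)*(h + 4)*(h + 1)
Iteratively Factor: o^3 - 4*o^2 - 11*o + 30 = (o - 5)*(o^2 + o - 6) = (o - 5)*(o + 3)*(o - 2)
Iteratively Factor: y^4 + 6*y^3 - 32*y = (y + 4)*(y^3 + 2*y^2 - 8*y) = (y + 4)^2*(y^2 - 2*y) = (y - 2)*(y + 4)^2*(y)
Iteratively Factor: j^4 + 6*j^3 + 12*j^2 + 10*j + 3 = (j + 1)*(j^3 + 5*j^2 + 7*j + 3) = (j + 1)*(j + 3)*(j^2 + 2*j + 1) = (j + 1)^2*(j + 3)*(j + 1)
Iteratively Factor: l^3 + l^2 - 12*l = (l + 4)*(l^2 - 3*l) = l*(l + 4)*(l - 3)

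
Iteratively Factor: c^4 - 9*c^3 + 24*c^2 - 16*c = (c - 4)*(c^3 - 5*c^2 + 4*c) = c*(c - 4)*(c^2 - 5*c + 4) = c*(c - 4)*(c - 1)*(c - 4)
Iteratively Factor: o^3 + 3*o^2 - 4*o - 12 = (o + 2)*(o^2 + o - 6) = (o + 2)*(o + 3)*(o - 2)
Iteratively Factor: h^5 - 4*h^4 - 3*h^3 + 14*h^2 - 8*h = (h - 4)*(h^4 - 3*h^2 + 2*h) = (h - 4)*(h + 2)*(h^3 - 2*h^2 + h) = (h - 4)*(h - 1)*(h + 2)*(h^2 - h) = (h - 4)*(h - 1)^2*(h + 2)*(h)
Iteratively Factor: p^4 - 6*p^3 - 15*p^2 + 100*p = (p - 5)*(p^3 - p^2 - 20*p) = (p - 5)*(p + 4)*(p^2 - 5*p) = (p - 5)^2*(p + 4)*(p)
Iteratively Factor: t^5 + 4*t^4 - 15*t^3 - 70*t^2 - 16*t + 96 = (t - 1)*(t^4 + 5*t^3 - 10*t^2 - 80*t - 96) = (t - 1)*(t + 4)*(t^3 + t^2 - 14*t - 24) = (t - 1)*(t + 2)*(t + 4)*(t^2 - t - 12) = (t - 4)*(t - 1)*(t + 2)*(t + 4)*(t + 3)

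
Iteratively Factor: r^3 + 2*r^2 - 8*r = (r + 4)*(r^2 - 2*r) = (r - 2)*(r + 4)*(r)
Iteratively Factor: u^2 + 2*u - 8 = (u + 4)*(u - 2)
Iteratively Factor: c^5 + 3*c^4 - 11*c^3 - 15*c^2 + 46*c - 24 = (c - 1)*(c^4 + 4*c^3 - 7*c^2 - 22*c + 24) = (c - 1)^2*(c^3 + 5*c^2 - 2*c - 24) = (c - 1)^2*(c + 3)*(c^2 + 2*c - 8) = (c - 1)^2*(c + 3)*(c + 4)*(c - 2)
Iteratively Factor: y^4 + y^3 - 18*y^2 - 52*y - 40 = (y + 2)*(y^3 - y^2 - 16*y - 20) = (y + 2)^2*(y^2 - 3*y - 10) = (y + 2)^3*(y - 5)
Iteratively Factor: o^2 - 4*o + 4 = (o - 2)*(o - 2)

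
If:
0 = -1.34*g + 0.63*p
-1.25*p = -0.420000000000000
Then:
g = 0.16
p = 0.34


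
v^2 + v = v*(v + 1)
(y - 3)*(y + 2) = y^2 - y - 6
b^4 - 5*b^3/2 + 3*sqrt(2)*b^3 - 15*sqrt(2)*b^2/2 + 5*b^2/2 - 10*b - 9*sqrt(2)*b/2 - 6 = (b - 3)*(b + 1/2)*(b + sqrt(2))*(b + 2*sqrt(2))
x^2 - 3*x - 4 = (x - 4)*(x + 1)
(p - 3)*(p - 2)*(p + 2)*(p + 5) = p^4 + 2*p^3 - 19*p^2 - 8*p + 60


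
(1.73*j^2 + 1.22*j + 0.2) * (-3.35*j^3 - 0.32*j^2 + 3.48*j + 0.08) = -5.7955*j^5 - 4.6406*j^4 + 4.96*j^3 + 4.32*j^2 + 0.7936*j + 0.016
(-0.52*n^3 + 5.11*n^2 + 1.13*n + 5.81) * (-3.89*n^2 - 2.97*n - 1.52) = 2.0228*n^5 - 18.3335*n^4 - 18.782*n^3 - 33.7242*n^2 - 18.9733*n - 8.8312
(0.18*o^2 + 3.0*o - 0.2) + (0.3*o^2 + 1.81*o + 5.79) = 0.48*o^2 + 4.81*o + 5.59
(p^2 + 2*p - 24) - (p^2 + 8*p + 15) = -6*p - 39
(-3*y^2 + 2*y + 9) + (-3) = -3*y^2 + 2*y + 6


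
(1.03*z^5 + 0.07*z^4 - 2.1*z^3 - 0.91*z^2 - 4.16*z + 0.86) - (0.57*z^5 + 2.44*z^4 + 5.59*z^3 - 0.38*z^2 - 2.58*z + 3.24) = 0.46*z^5 - 2.37*z^4 - 7.69*z^3 - 0.53*z^2 - 1.58*z - 2.38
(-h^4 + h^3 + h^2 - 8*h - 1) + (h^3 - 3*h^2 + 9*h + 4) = -h^4 + 2*h^3 - 2*h^2 + h + 3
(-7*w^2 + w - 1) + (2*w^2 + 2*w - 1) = -5*w^2 + 3*w - 2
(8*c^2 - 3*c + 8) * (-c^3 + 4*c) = -8*c^5 + 3*c^4 + 24*c^3 - 12*c^2 + 32*c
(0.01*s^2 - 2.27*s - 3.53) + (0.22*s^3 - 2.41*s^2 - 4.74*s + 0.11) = 0.22*s^3 - 2.4*s^2 - 7.01*s - 3.42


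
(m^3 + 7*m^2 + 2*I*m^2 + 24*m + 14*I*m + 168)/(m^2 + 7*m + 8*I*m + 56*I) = (m^2 + 2*I*m + 24)/(m + 8*I)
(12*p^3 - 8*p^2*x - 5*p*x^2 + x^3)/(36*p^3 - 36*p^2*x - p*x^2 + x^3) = (2*p + x)/(6*p + x)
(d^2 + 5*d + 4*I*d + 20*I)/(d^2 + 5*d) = (d + 4*I)/d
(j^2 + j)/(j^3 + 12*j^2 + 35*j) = (j + 1)/(j^2 + 12*j + 35)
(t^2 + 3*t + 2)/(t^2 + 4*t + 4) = (t + 1)/(t + 2)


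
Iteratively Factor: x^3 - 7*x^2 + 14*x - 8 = (x - 4)*(x^2 - 3*x + 2) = (x - 4)*(x - 2)*(x - 1)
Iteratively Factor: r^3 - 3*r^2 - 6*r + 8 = (r + 2)*(r^2 - 5*r + 4) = (r - 4)*(r + 2)*(r - 1)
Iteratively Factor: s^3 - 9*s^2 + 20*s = (s - 4)*(s^2 - 5*s) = s*(s - 4)*(s - 5)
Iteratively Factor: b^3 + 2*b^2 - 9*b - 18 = (b + 2)*(b^2 - 9) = (b + 2)*(b + 3)*(b - 3)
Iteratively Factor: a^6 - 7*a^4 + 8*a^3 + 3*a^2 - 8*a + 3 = (a - 1)*(a^5 + a^4 - 6*a^3 + 2*a^2 + 5*a - 3) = (a - 1)*(a + 3)*(a^4 - 2*a^3 + 2*a - 1) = (a - 1)^2*(a + 3)*(a^3 - a^2 - a + 1) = (a - 1)^3*(a + 3)*(a^2 - 1) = (a - 1)^4*(a + 3)*(a + 1)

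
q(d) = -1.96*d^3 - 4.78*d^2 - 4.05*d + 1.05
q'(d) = -5.88*d^2 - 9.56*d - 4.05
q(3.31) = -135.80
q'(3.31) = -100.12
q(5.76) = -555.43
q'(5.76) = -254.20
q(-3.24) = 30.66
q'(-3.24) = -34.80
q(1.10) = -11.80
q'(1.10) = -21.68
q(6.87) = -887.89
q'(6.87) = -347.24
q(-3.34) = 34.28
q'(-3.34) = -37.71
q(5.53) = -498.98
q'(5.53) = -236.73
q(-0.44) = 2.07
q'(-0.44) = -0.98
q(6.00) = -618.69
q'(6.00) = -273.09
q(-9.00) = 1079.16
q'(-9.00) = -394.29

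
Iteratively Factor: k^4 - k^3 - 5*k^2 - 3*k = (k + 1)*(k^3 - 2*k^2 - 3*k) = (k - 3)*(k + 1)*(k^2 + k) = (k - 3)*(k + 1)^2*(k)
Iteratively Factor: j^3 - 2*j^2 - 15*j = (j)*(j^2 - 2*j - 15) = j*(j - 5)*(j + 3)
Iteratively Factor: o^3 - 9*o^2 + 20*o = (o)*(o^2 - 9*o + 20) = o*(o - 5)*(o - 4)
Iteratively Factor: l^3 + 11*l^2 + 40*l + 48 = (l + 4)*(l^2 + 7*l + 12) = (l + 3)*(l + 4)*(l + 4)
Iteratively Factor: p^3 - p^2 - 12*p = (p + 3)*(p^2 - 4*p) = p*(p + 3)*(p - 4)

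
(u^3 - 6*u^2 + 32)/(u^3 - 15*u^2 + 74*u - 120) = (u^2 - 2*u - 8)/(u^2 - 11*u + 30)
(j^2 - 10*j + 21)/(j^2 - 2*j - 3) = (j - 7)/(j + 1)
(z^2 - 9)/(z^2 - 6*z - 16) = (9 - z^2)/(-z^2 + 6*z + 16)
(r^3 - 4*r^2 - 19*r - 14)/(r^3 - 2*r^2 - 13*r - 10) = (r - 7)/(r - 5)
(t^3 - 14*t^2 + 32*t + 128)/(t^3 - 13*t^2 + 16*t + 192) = (t + 2)/(t + 3)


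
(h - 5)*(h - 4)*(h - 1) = h^3 - 10*h^2 + 29*h - 20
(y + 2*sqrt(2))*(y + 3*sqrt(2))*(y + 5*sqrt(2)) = y^3 + 10*sqrt(2)*y^2 + 62*y + 60*sqrt(2)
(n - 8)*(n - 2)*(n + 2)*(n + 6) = n^4 - 2*n^3 - 52*n^2 + 8*n + 192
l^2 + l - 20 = (l - 4)*(l + 5)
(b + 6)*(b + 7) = b^2 + 13*b + 42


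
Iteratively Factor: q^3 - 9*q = (q - 3)*(q^2 + 3*q) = (q - 3)*(q + 3)*(q)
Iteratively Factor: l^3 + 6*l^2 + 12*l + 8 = (l + 2)*(l^2 + 4*l + 4) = (l + 2)^2*(l + 2)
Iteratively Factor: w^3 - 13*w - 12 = (w - 4)*(w^2 + 4*w + 3) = (w - 4)*(w + 1)*(w + 3)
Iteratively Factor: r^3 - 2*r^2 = (r - 2)*(r^2) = r*(r - 2)*(r)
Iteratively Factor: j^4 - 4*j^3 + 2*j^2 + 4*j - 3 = (j - 1)*(j^3 - 3*j^2 - j + 3) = (j - 3)*(j - 1)*(j^2 - 1) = (j - 3)*(j - 1)*(j + 1)*(j - 1)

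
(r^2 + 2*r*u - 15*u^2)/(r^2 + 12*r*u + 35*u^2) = (r - 3*u)/(r + 7*u)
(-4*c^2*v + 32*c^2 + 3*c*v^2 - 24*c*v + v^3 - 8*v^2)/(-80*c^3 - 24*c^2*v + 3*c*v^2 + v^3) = (-c*v + 8*c + v^2 - 8*v)/(-20*c^2 - c*v + v^2)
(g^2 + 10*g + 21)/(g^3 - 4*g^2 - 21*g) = (g + 7)/(g*(g - 7))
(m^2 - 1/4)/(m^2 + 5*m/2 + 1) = (m - 1/2)/(m + 2)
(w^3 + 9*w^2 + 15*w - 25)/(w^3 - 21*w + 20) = (w + 5)/(w - 4)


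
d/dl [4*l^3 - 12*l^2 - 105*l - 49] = 12*l^2 - 24*l - 105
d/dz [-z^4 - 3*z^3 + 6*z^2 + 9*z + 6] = -4*z^3 - 9*z^2 + 12*z + 9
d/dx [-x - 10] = -1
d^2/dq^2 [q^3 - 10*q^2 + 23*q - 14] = 6*q - 20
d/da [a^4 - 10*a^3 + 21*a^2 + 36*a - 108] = 4*a^3 - 30*a^2 + 42*a + 36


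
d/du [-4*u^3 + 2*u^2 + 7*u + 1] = -12*u^2 + 4*u + 7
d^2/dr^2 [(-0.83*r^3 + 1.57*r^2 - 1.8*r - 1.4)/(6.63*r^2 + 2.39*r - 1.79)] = (-5.6843418860808e-14*r^5 - 5.6843418860808e-14*r^4 - 237.182806*r^3 - 236.139288*r^2 - 277.231458*r - 54.563726)/(291.434247*r^6 + 315.170973*r^5 - 122.434884*r^4 - 156.530899*r^3 + 33.055572*r^2 + 22.973397*r - 5.735339)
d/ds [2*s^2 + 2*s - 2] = 4*s + 2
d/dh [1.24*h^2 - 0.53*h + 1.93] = 2.48*h - 0.53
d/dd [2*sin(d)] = 2*cos(d)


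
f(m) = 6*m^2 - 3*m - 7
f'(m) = 12*m - 3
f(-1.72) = 15.91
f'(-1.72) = -23.64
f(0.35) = -7.32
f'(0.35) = 1.20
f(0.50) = -7.00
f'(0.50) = 3.00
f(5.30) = 145.64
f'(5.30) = 60.60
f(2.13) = 13.83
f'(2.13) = 22.56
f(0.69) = -6.21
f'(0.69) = 5.28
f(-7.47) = 350.22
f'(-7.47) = -92.64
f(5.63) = 166.29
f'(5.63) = 64.56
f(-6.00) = 227.00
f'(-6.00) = -75.00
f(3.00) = 38.00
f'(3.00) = 33.00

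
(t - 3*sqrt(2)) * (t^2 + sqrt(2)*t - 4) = t^3 - 2*sqrt(2)*t^2 - 10*t + 12*sqrt(2)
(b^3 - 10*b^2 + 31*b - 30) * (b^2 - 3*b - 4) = b^5 - 13*b^4 + 57*b^3 - 83*b^2 - 34*b + 120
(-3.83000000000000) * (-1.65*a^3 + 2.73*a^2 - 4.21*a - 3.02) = 6.3195*a^3 - 10.4559*a^2 + 16.1243*a + 11.5666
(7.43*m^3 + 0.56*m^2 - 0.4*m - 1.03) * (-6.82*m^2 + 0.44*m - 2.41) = -50.6726*m^5 - 0.55*m^4 - 14.9319*m^3 + 5.499*m^2 + 0.5108*m + 2.4823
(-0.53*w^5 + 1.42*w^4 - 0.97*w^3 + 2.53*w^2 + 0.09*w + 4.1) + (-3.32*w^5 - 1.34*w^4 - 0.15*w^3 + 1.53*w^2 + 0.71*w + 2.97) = -3.85*w^5 + 0.0799999999999998*w^4 - 1.12*w^3 + 4.06*w^2 + 0.8*w + 7.07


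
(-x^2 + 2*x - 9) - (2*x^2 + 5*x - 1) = -3*x^2 - 3*x - 8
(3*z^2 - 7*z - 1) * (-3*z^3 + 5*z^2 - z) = -9*z^5 + 36*z^4 - 35*z^3 + 2*z^2 + z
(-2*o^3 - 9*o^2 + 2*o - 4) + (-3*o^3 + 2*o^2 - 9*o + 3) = -5*o^3 - 7*o^2 - 7*o - 1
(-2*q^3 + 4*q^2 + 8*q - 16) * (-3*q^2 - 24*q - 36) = 6*q^5 + 36*q^4 - 48*q^3 - 288*q^2 + 96*q + 576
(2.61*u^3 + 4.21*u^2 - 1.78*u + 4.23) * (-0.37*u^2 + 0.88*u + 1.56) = -0.9657*u^5 + 0.7391*u^4 + 8.435*u^3 + 3.4361*u^2 + 0.9456*u + 6.5988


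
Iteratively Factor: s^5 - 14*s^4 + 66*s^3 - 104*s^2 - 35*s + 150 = (s - 5)*(s^4 - 9*s^3 + 21*s^2 + s - 30) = (s - 5)*(s - 3)*(s^3 - 6*s^2 + 3*s + 10) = (s - 5)*(s - 3)*(s + 1)*(s^2 - 7*s + 10) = (s - 5)^2*(s - 3)*(s + 1)*(s - 2)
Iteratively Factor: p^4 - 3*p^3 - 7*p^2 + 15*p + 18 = (p - 3)*(p^3 - 7*p - 6) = (p - 3)^2*(p^2 + 3*p + 2) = (p - 3)^2*(p + 2)*(p + 1)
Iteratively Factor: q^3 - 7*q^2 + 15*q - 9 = (q - 1)*(q^2 - 6*q + 9) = (q - 3)*(q - 1)*(q - 3)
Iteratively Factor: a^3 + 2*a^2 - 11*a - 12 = (a + 4)*(a^2 - 2*a - 3) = (a - 3)*(a + 4)*(a + 1)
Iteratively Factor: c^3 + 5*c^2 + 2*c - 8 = (c - 1)*(c^2 + 6*c + 8) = (c - 1)*(c + 2)*(c + 4)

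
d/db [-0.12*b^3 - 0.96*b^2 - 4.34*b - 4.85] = -0.36*b^2 - 1.92*b - 4.34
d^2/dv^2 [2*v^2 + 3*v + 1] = 4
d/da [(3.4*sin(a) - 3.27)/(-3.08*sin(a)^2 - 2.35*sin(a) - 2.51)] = (10.472*sin(a)^2 - 20.1432*sin(a) - 16.2185)*cos(a)/(9.4864*sin(a)^4 + 14.476*sin(a)^3 + 20.9841*sin(a)^2 + 11.797*sin(a) + 6.3001)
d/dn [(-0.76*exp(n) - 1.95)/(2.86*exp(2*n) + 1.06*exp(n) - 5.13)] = (2.1736*exp(2*n) + 11.154*exp(n) + 5.9658)*exp(n)/(8.1796*exp(4*n) + 6.0632*exp(3*n) - 28.22*exp(2*n) - 10.8756*exp(n) + 26.3169)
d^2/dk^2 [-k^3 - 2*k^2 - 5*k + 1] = -6*k - 4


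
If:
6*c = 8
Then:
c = 4/3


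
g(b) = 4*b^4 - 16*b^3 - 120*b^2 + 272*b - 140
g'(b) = 16*b^3 - 48*b^2 - 240*b + 272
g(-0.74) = -399.31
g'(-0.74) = 416.83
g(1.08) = -0.92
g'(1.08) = -23.03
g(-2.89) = -1263.10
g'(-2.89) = 178.50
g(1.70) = -69.60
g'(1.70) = -196.11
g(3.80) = -883.10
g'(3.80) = -455.17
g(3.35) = -673.25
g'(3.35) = -469.15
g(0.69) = -13.80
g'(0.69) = 88.80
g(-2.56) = -1182.52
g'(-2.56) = 303.39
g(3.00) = -512.00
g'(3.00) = -448.00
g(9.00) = 7168.00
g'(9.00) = 5888.00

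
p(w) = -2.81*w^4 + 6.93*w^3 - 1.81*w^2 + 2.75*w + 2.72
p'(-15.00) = 42669.80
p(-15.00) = -166090.78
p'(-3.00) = 504.20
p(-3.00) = -436.54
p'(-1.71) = 125.93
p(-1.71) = -65.95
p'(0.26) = 3.02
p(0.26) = 3.42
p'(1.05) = 8.86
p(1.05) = 8.22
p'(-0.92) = 32.43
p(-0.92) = -8.75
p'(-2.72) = 392.60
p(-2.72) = -311.42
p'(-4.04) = 1097.86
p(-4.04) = -1243.46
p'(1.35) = 8.10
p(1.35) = 10.85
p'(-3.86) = 972.93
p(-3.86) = -1057.24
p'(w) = -11.24*w^3 + 20.79*w^2 - 3.62*w + 2.75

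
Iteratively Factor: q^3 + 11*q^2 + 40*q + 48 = (q + 4)*(q^2 + 7*q + 12) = (q + 4)^2*(q + 3)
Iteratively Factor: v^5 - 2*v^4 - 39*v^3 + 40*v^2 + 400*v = (v + 4)*(v^4 - 6*v^3 - 15*v^2 + 100*v) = v*(v + 4)*(v^3 - 6*v^2 - 15*v + 100) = v*(v - 5)*(v + 4)*(v^2 - v - 20) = v*(v - 5)*(v + 4)^2*(v - 5)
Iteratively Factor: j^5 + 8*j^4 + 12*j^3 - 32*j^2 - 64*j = (j)*(j^4 + 8*j^3 + 12*j^2 - 32*j - 64) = j*(j + 2)*(j^3 + 6*j^2 - 32) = j*(j + 2)*(j + 4)*(j^2 + 2*j - 8) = j*(j - 2)*(j + 2)*(j + 4)*(j + 4)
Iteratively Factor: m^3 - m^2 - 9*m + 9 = (m + 3)*(m^2 - 4*m + 3) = (m - 1)*(m + 3)*(m - 3)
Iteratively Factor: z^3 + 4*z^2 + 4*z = (z + 2)*(z^2 + 2*z) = (z + 2)^2*(z)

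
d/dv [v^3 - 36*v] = 3*v^2 - 36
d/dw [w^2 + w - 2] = 2*w + 1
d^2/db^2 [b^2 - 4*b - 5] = 2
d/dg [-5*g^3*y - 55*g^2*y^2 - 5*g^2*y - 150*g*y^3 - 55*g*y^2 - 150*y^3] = 5*y*(-3*g^2 - 22*g*y - 2*g - 30*y^2 - 11*y)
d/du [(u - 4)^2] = 2*u - 8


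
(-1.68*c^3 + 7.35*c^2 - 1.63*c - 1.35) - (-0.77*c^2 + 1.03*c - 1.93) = -1.68*c^3 + 8.12*c^2 - 2.66*c + 0.58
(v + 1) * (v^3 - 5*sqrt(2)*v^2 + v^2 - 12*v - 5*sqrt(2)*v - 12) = v^4 - 5*sqrt(2)*v^3 + 2*v^3 - 10*sqrt(2)*v^2 - 11*v^2 - 24*v - 5*sqrt(2)*v - 12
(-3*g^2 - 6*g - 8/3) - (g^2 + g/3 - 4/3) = -4*g^2 - 19*g/3 - 4/3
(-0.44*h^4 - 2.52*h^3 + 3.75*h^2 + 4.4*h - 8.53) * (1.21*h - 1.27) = -0.5324*h^5 - 2.4904*h^4 + 7.7379*h^3 + 0.5615*h^2 - 15.9093*h + 10.8331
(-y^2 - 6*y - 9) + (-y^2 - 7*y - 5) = -2*y^2 - 13*y - 14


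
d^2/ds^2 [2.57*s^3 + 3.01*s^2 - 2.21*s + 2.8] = 15.42*s + 6.02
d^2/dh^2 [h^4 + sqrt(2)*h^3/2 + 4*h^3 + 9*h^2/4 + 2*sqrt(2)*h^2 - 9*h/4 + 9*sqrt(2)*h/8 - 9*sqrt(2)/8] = 12*h^2 + 3*sqrt(2)*h + 24*h + 9/2 + 4*sqrt(2)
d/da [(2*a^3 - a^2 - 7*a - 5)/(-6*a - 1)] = (-24*a^3 + 2*a - 23)/(36*a^2 + 12*a + 1)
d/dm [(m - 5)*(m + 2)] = 2*m - 3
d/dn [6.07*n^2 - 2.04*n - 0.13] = 12.14*n - 2.04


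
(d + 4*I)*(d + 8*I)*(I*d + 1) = I*d^3 - 11*d^2 - 20*I*d - 32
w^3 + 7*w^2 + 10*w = w*(w + 2)*(w + 5)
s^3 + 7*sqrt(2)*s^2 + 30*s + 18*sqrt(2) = (s + sqrt(2))*(s + 3*sqrt(2))^2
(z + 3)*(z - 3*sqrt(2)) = z^2 - 3*sqrt(2)*z + 3*z - 9*sqrt(2)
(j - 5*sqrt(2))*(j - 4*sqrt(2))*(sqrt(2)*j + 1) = sqrt(2)*j^3 - 17*j^2 + 31*sqrt(2)*j + 40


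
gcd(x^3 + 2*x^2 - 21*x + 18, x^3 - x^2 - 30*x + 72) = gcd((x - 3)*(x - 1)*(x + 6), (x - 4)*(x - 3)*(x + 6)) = x^2 + 3*x - 18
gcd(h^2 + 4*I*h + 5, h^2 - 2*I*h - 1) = h - I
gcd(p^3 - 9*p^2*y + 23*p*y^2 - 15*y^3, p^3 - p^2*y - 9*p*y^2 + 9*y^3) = p^2 - 4*p*y + 3*y^2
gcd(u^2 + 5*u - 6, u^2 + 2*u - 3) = u - 1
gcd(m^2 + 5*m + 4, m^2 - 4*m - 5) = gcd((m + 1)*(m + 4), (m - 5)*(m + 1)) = m + 1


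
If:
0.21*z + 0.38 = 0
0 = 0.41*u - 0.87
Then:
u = 2.12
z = -1.81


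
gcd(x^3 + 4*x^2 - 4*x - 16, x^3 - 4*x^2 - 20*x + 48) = x^2 + 2*x - 8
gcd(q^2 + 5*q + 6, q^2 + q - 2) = q + 2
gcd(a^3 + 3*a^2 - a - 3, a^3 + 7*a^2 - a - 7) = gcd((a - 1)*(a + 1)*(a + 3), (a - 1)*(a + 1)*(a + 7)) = a^2 - 1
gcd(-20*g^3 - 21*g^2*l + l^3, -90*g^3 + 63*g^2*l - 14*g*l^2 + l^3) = 5*g - l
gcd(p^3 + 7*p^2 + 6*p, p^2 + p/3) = p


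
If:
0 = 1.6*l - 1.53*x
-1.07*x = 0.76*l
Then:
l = 0.00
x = 0.00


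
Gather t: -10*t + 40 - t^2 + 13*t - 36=-t^2 + 3*t + 4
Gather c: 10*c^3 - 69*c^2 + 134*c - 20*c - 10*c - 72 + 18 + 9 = 10*c^3 - 69*c^2 + 104*c - 45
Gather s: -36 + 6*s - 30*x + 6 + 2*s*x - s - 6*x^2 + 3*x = s*(2*x + 5) - 6*x^2 - 27*x - 30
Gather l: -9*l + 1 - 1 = -9*l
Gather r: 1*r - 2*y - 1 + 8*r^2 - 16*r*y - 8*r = 8*r^2 + r*(-16*y - 7) - 2*y - 1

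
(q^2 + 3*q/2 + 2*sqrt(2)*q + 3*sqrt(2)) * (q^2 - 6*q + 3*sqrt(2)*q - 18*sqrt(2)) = q^4 - 9*q^3/2 + 5*sqrt(2)*q^3 - 45*sqrt(2)*q^2/2 + 3*q^2 - 45*sqrt(2)*q - 54*q - 108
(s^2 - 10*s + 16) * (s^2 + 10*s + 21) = s^4 - 63*s^2 - 50*s + 336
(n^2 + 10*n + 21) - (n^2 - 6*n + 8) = 16*n + 13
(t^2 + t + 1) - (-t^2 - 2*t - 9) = 2*t^2 + 3*t + 10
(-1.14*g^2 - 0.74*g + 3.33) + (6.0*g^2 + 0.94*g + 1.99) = 4.86*g^2 + 0.2*g + 5.32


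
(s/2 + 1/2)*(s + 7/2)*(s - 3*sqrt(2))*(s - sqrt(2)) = s^4/2 - 2*sqrt(2)*s^3 + 9*s^3/4 - 9*sqrt(2)*s^2 + 19*s^2/4 - 7*sqrt(2)*s + 27*s/2 + 21/2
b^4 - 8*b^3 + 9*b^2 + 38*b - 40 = (b - 5)*(b - 4)*(b - 1)*(b + 2)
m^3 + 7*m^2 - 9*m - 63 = (m - 3)*(m + 3)*(m + 7)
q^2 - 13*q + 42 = (q - 7)*(q - 6)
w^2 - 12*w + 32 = (w - 8)*(w - 4)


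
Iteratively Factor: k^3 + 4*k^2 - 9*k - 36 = (k - 3)*(k^2 + 7*k + 12) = (k - 3)*(k + 3)*(k + 4)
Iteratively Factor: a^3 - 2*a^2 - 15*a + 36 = (a - 3)*(a^2 + a - 12) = (a - 3)^2*(a + 4)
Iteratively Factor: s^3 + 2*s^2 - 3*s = (s)*(s^2 + 2*s - 3) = s*(s - 1)*(s + 3)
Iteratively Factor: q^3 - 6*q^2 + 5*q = (q - 1)*(q^2 - 5*q) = (q - 5)*(q - 1)*(q)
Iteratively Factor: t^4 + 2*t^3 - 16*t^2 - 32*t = (t + 4)*(t^3 - 2*t^2 - 8*t) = (t + 2)*(t + 4)*(t^2 - 4*t) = (t - 4)*(t + 2)*(t + 4)*(t)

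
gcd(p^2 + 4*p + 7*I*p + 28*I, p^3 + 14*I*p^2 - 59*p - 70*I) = p + 7*I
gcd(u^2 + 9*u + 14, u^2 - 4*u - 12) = u + 2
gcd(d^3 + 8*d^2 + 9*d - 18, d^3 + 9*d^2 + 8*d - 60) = d + 6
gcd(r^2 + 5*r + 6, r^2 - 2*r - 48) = 1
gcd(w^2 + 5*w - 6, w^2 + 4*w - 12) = w + 6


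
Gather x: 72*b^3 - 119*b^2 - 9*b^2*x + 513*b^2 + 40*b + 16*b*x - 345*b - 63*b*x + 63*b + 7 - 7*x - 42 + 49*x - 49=72*b^3 + 394*b^2 - 242*b + x*(-9*b^2 - 47*b + 42) - 84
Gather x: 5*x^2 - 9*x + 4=5*x^2 - 9*x + 4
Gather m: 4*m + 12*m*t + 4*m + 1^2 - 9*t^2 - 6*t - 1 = m*(12*t + 8) - 9*t^2 - 6*t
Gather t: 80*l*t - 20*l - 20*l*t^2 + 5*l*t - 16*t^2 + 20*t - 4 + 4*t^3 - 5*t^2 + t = -20*l + 4*t^3 + t^2*(-20*l - 21) + t*(85*l + 21) - 4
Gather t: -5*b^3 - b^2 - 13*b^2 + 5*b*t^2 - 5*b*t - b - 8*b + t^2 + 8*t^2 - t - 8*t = -5*b^3 - 14*b^2 - 9*b + t^2*(5*b + 9) + t*(-5*b - 9)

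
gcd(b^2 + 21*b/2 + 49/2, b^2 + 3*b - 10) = 1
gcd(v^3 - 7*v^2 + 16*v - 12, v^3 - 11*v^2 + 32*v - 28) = v^2 - 4*v + 4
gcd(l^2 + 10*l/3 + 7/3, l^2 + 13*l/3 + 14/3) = l + 7/3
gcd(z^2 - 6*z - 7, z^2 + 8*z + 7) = z + 1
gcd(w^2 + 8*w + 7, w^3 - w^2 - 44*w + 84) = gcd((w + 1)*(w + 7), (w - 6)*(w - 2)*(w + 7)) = w + 7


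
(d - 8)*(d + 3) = d^2 - 5*d - 24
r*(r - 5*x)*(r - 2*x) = r^3 - 7*r^2*x + 10*r*x^2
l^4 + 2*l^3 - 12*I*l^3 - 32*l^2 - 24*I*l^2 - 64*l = l*(l + 2)*(l - 8*I)*(l - 4*I)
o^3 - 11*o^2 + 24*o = o*(o - 8)*(o - 3)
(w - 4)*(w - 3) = w^2 - 7*w + 12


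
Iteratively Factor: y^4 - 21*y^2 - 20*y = (y + 1)*(y^3 - y^2 - 20*y) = (y - 5)*(y + 1)*(y^2 + 4*y) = y*(y - 5)*(y + 1)*(y + 4)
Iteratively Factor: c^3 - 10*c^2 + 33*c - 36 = (c - 4)*(c^2 - 6*c + 9) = (c - 4)*(c - 3)*(c - 3)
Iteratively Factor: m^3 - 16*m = (m + 4)*(m^2 - 4*m) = (m - 4)*(m + 4)*(m)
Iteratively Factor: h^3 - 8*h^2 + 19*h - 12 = (h - 1)*(h^2 - 7*h + 12) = (h - 4)*(h - 1)*(h - 3)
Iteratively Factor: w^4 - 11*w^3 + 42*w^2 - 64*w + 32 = (w - 4)*(w^3 - 7*w^2 + 14*w - 8) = (w - 4)^2*(w^2 - 3*w + 2) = (w - 4)^2*(w - 1)*(w - 2)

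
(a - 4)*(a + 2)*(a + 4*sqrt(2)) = a^3 - 2*a^2 + 4*sqrt(2)*a^2 - 8*sqrt(2)*a - 8*a - 32*sqrt(2)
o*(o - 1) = o^2 - o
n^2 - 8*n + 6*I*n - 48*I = (n - 8)*(n + 6*I)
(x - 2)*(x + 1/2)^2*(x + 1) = x^4 - 11*x^2/4 - 9*x/4 - 1/2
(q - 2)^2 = q^2 - 4*q + 4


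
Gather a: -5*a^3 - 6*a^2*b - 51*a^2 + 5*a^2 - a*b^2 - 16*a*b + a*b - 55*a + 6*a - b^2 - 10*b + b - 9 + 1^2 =-5*a^3 + a^2*(-6*b - 46) + a*(-b^2 - 15*b - 49) - b^2 - 9*b - 8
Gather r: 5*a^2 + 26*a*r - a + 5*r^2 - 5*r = 5*a^2 - a + 5*r^2 + r*(26*a - 5)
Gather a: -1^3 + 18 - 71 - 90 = -144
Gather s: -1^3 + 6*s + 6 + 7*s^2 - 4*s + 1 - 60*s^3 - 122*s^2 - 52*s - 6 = -60*s^3 - 115*s^2 - 50*s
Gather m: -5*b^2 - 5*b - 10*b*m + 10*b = -5*b^2 - 10*b*m + 5*b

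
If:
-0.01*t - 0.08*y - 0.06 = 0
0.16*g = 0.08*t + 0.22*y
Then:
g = -2.625*y - 3.0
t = -8.0*y - 6.0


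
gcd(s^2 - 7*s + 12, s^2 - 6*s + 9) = s - 3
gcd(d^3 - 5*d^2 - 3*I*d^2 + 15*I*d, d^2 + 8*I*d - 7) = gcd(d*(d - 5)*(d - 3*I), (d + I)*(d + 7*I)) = 1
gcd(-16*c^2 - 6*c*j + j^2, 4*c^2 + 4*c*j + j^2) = 2*c + j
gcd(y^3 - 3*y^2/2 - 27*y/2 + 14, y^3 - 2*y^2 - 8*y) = y - 4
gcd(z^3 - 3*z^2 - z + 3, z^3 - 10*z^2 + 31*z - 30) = z - 3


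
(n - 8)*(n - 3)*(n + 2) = n^3 - 9*n^2 + 2*n + 48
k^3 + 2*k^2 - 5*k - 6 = (k - 2)*(k + 1)*(k + 3)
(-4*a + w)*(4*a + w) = -16*a^2 + w^2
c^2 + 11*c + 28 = (c + 4)*(c + 7)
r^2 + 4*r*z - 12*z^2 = (r - 2*z)*(r + 6*z)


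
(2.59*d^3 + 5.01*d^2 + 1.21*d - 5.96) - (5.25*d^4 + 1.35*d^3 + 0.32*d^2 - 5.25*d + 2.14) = -5.25*d^4 + 1.24*d^3 + 4.69*d^2 + 6.46*d - 8.1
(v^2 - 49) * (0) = 0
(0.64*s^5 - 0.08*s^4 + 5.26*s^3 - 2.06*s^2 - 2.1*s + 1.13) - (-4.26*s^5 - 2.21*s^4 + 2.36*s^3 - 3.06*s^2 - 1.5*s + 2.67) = 4.9*s^5 + 2.13*s^4 + 2.9*s^3 + 1.0*s^2 - 0.6*s - 1.54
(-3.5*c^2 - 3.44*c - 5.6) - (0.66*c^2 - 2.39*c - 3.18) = -4.16*c^2 - 1.05*c - 2.42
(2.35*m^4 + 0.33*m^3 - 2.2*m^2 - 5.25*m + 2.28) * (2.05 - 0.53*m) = -1.2455*m^5 + 4.6426*m^4 + 1.8425*m^3 - 1.7275*m^2 - 11.9709*m + 4.674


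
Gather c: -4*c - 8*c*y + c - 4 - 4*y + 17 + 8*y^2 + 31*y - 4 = c*(-8*y - 3) + 8*y^2 + 27*y + 9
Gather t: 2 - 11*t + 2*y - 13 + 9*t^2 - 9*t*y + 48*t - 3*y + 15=9*t^2 + t*(37 - 9*y) - y + 4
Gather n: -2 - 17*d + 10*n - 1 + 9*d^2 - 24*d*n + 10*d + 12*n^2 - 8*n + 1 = 9*d^2 - 7*d + 12*n^2 + n*(2 - 24*d) - 2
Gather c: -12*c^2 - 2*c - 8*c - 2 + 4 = -12*c^2 - 10*c + 2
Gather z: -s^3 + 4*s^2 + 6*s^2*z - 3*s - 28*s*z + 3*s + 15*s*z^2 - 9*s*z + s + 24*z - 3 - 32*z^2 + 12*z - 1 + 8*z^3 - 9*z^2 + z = -s^3 + 4*s^2 + s + 8*z^3 + z^2*(15*s - 41) + z*(6*s^2 - 37*s + 37) - 4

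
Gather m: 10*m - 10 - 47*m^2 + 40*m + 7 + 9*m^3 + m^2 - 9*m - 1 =9*m^3 - 46*m^2 + 41*m - 4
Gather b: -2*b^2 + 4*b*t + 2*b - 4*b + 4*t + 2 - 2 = -2*b^2 + b*(4*t - 2) + 4*t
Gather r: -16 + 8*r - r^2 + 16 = -r^2 + 8*r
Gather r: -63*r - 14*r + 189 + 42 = 231 - 77*r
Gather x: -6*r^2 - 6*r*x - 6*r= -6*r^2 - 6*r*x - 6*r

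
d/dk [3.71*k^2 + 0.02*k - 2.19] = 7.42*k + 0.02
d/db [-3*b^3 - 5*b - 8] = -9*b^2 - 5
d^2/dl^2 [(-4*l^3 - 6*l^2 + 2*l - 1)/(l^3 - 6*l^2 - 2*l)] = 4*(-15*l^6 - 9*l^5 - 39*l^4 + 90*l^3 - 51*l^2 - 18*l - 2)/(l^3*(l^6 - 18*l^5 + 102*l^4 - 144*l^3 - 204*l^2 - 72*l - 8))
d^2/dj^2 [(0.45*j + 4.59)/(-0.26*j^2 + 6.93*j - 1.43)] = (-(0.45*j + 4.59)*(0.52*j - 6.93)*(1.04*j - 13.86) + (0.702*j - 3.8502)*(0.26*j^2 - 6.93*j + 1.43))/(0.26*j^2 - 6.93*j + 1.43)^3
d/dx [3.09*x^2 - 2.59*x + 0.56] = 6.18*x - 2.59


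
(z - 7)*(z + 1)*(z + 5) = z^3 - z^2 - 37*z - 35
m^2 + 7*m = m*(m + 7)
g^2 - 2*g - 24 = (g - 6)*(g + 4)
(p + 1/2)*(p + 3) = p^2 + 7*p/2 + 3/2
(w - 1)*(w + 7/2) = w^2 + 5*w/2 - 7/2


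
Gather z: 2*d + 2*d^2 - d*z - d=2*d^2 - d*z + d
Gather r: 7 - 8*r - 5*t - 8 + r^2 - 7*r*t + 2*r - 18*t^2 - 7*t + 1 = r^2 + r*(-7*t - 6) - 18*t^2 - 12*t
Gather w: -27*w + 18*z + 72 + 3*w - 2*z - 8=-24*w + 16*z + 64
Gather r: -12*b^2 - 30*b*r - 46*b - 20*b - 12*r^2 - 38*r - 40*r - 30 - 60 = -12*b^2 - 66*b - 12*r^2 + r*(-30*b - 78) - 90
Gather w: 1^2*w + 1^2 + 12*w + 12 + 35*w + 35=48*w + 48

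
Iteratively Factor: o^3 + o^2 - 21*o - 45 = (o + 3)*(o^2 - 2*o - 15) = (o + 3)^2*(o - 5)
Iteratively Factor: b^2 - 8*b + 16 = (b - 4)*(b - 4)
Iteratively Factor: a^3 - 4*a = (a)*(a^2 - 4) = a*(a - 2)*(a + 2)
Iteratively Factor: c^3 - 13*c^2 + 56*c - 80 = (c - 4)*(c^2 - 9*c + 20) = (c - 5)*(c - 4)*(c - 4)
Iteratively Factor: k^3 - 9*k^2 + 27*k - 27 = (k - 3)*(k^2 - 6*k + 9) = (k - 3)^2*(k - 3)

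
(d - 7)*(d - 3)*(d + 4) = d^3 - 6*d^2 - 19*d + 84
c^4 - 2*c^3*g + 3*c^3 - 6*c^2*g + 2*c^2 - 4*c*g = c*(c + 1)*(c + 2)*(c - 2*g)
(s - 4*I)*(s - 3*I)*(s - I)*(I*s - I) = I*s^4 + 8*s^3 - I*s^3 - 8*s^2 - 19*I*s^2 - 12*s + 19*I*s + 12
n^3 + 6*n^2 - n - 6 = (n - 1)*(n + 1)*(n + 6)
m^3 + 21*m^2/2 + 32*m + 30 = (m + 2)*(m + 5/2)*(m + 6)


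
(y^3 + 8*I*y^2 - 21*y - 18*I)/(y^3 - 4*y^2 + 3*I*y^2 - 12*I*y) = (y^2 + 5*I*y - 6)/(y*(y - 4))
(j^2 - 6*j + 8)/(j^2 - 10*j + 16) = (j - 4)/(j - 8)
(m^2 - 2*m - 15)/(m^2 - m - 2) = (-m^2 + 2*m + 15)/(-m^2 + m + 2)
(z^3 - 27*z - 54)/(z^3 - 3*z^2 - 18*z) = (z + 3)/z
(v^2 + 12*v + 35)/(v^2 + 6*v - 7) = (v + 5)/(v - 1)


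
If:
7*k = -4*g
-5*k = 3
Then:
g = 21/20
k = -3/5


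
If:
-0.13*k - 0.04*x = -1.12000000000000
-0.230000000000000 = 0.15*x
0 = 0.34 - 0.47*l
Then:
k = 9.09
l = 0.72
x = -1.53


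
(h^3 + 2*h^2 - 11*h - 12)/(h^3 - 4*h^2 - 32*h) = (h^2 - 2*h - 3)/(h*(h - 8))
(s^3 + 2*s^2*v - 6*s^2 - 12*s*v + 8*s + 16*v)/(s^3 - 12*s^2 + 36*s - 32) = (s^2 + 2*s*v - 4*s - 8*v)/(s^2 - 10*s + 16)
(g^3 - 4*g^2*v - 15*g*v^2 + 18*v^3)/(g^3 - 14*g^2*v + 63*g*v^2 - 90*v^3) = (g^2 + 2*g*v - 3*v^2)/(g^2 - 8*g*v + 15*v^2)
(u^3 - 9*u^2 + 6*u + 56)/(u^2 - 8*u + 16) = (u^2 - 5*u - 14)/(u - 4)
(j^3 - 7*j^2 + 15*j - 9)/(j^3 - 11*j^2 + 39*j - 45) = (j - 1)/(j - 5)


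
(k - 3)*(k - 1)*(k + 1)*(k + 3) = k^4 - 10*k^2 + 9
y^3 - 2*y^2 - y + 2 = (y - 2)*(y - 1)*(y + 1)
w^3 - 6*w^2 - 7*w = w*(w - 7)*(w + 1)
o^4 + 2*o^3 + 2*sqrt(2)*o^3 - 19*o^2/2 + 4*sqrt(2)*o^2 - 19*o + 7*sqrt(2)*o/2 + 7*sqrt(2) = (o + 2)*(o - sqrt(2))*(o - sqrt(2)/2)*(o + 7*sqrt(2)/2)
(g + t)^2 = g^2 + 2*g*t + t^2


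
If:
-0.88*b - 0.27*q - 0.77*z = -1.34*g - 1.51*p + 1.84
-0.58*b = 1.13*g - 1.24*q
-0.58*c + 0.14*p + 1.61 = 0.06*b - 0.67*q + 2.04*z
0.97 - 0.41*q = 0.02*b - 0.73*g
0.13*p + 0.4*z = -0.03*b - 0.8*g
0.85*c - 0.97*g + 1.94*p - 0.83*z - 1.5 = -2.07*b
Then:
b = 0.40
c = -10.16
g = -2.49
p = 4.98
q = -2.08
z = 3.32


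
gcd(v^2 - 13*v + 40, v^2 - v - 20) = v - 5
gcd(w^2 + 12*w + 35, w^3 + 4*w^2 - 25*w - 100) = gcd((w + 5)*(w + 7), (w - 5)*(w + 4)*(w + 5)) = w + 5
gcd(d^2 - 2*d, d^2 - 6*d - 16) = 1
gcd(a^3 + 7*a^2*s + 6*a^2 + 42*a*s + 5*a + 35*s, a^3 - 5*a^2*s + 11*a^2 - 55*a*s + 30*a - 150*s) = a + 5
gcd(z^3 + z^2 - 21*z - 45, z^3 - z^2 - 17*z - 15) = z^2 - 2*z - 15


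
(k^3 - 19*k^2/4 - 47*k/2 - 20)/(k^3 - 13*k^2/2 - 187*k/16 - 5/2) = 4*(k + 2)/(4*k + 1)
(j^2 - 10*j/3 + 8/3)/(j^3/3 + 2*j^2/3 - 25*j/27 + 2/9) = 9*(3*j^2 - 10*j + 8)/(9*j^3 + 18*j^2 - 25*j + 6)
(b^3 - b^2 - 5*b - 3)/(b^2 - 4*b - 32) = (-b^3 + b^2 + 5*b + 3)/(-b^2 + 4*b + 32)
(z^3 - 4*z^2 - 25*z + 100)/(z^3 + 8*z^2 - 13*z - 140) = (z - 5)/(z + 7)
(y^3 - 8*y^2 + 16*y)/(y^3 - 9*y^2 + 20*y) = (y - 4)/(y - 5)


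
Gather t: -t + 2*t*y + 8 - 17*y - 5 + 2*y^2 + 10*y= t*(2*y - 1) + 2*y^2 - 7*y + 3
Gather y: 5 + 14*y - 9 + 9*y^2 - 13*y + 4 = 9*y^2 + y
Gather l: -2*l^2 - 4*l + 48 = -2*l^2 - 4*l + 48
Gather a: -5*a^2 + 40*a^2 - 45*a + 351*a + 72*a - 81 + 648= 35*a^2 + 378*a + 567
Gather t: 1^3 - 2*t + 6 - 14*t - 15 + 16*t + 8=0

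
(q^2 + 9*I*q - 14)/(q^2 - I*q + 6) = (q + 7*I)/(q - 3*I)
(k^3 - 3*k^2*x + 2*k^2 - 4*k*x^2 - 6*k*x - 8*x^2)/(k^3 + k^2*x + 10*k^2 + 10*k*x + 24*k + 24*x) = (k^2 - 4*k*x + 2*k - 8*x)/(k^2 + 10*k + 24)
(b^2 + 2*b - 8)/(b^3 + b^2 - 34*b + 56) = (b + 4)/(b^2 + 3*b - 28)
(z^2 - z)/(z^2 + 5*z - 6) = z/(z + 6)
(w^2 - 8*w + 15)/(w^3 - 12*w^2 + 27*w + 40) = (w - 3)/(w^2 - 7*w - 8)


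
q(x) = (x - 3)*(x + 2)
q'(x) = 2*x - 1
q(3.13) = 0.67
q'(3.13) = 5.26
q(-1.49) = -2.29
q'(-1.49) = -3.98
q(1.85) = -4.43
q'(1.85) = 2.70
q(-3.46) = 9.43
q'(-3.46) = -7.92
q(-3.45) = 9.35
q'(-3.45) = -7.90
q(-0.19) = -5.77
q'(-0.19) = -1.38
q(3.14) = 0.72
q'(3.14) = 5.28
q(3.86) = 5.04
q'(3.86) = 6.72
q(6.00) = 24.00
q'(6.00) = 11.00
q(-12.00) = 150.00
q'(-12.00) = -25.00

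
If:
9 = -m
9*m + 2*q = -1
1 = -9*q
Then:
No Solution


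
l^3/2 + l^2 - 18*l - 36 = (l/2 + 1)*(l - 6)*(l + 6)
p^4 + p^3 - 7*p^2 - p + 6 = (p - 2)*(p - 1)*(p + 1)*(p + 3)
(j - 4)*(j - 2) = j^2 - 6*j + 8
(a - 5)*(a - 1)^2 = a^3 - 7*a^2 + 11*a - 5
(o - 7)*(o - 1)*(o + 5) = o^3 - 3*o^2 - 33*o + 35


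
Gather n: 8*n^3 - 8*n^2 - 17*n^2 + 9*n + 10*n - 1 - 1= 8*n^3 - 25*n^2 + 19*n - 2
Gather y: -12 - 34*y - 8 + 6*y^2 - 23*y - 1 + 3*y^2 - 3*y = 9*y^2 - 60*y - 21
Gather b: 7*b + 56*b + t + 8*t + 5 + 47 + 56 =63*b + 9*t + 108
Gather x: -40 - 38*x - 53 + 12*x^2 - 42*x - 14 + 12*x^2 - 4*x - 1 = 24*x^2 - 84*x - 108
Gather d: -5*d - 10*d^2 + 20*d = -10*d^2 + 15*d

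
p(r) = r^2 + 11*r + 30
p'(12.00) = 35.00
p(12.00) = 306.00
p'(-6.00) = -1.00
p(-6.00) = 0.00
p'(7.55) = 26.10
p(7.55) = 170.05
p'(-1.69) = 7.62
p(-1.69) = 14.27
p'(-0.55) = 9.90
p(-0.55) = 24.25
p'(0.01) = 11.02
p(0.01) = 30.11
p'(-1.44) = 8.12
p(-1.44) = 16.23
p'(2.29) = 15.58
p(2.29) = 60.43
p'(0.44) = 11.88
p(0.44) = 35.03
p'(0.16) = 11.32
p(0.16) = 31.79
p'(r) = 2*r + 11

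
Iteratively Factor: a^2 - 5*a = (a - 5)*(a)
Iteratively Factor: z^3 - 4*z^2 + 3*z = (z - 1)*(z^2 - 3*z) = z*(z - 1)*(z - 3)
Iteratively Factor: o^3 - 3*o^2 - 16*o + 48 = (o - 4)*(o^2 + o - 12) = (o - 4)*(o - 3)*(o + 4)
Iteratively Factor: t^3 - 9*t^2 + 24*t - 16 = (t - 4)*(t^2 - 5*t + 4) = (t - 4)^2*(t - 1)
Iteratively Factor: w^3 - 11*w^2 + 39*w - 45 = (w - 3)*(w^2 - 8*w + 15) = (w - 5)*(w - 3)*(w - 3)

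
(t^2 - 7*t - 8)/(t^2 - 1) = (t - 8)/(t - 1)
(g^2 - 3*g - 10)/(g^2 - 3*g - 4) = (-g^2 + 3*g + 10)/(-g^2 + 3*g + 4)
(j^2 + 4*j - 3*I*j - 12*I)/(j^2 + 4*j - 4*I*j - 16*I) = (j - 3*I)/(j - 4*I)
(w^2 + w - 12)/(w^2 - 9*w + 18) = (w + 4)/(w - 6)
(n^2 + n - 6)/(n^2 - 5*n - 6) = (-n^2 - n + 6)/(-n^2 + 5*n + 6)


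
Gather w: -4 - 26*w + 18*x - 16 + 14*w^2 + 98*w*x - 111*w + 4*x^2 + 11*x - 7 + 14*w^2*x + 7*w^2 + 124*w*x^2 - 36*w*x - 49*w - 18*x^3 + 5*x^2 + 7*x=w^2*(14*x + 21) + w*(124*x^2 + 62*x - 186) - 18*x^3 + 9*x^2 + 36*x - 27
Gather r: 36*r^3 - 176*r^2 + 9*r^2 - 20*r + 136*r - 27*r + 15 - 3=36*r^3 - 167*r^2 + 89*r + 12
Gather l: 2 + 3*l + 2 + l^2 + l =l^2 + 4*l + 4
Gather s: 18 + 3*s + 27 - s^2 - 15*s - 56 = -s^2 - 12*s - 11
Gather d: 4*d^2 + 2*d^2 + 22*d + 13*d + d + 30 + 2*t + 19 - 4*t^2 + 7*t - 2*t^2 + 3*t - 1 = 6*d^2 + 36*d - 6*t^2 + 12*t + 48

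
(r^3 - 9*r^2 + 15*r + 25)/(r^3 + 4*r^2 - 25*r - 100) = (r^2 - 4*r - 5)/(r^2 + 9*r + 20)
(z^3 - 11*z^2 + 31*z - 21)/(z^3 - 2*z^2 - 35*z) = (z^2 - 4*z + 3)/(z*(z + 5))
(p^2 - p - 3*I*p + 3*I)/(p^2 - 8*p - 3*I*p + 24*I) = (p - 1)/(p - 8)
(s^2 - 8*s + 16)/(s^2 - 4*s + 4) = (s^2 - 8*s + 16)/(s^2 - 4*s + 4)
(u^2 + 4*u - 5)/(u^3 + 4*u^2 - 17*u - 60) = (u - 1)/(u^2 - u - 12)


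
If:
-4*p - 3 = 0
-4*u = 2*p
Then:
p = -3/4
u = 3/8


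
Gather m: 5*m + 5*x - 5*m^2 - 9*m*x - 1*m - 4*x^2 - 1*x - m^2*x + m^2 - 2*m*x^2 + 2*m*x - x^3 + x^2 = m^2*(-x - 4) + m*(-2*x^2 - 7*x + 4) - x^3 - 3*x^2 + 4*x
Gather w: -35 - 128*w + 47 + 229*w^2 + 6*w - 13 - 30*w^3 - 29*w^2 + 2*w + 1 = -30*w^3 + 200*w^2 - 120*w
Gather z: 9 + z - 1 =z + 8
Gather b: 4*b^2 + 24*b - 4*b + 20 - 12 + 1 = 4*b^2 + 20*b + 9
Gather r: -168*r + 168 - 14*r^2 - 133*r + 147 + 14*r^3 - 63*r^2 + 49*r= 14*r^3 - 77*r^2 - 252*r + 315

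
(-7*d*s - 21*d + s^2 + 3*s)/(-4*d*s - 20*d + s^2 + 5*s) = (7*d*s + 21*d - s^2 - 3*s)/(4*d*s + 20*d - s^2 - 5*s)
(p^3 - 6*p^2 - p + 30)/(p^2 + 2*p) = p - 8 + 15/p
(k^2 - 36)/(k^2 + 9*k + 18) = (k - 6)/(k + 3)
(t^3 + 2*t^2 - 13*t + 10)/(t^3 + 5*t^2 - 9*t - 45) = (t^2 - 3*t + 2)/(t^2 - 9)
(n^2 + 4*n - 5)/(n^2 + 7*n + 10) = (n - 1)/(n + 2)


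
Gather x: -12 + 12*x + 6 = 12*x - 6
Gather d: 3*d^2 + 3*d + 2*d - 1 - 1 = 3*d^2 + 5*d - 2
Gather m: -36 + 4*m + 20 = 4*m - 16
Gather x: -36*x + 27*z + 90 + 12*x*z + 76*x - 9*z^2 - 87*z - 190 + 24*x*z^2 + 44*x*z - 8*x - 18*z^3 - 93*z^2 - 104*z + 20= x*(24*z^2 + 56*z + 32) - 18*z^3 - 102*z^2 - 164*z - 80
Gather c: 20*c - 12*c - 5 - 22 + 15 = 8*c - 12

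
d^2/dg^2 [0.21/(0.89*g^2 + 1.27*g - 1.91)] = (-0.332682*g^2 - 0.474726*g + 0.21*(1.78*g + 1.27)*(3.56*g + 2.54) + 0.713958)/(0.89*g^2 + 1.27*g - 1.91)^3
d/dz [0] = 0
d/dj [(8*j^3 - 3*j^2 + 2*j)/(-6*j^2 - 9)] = 2*(-8*j^4 - 34*j^2 + 9*j - 3)/(3*(4*j^4 + 12*j^2 + 9))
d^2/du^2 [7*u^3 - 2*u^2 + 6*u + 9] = 42*u - 4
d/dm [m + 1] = 1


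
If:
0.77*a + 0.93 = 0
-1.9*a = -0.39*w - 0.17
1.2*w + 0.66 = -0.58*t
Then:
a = -1.21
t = 11.94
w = -6.32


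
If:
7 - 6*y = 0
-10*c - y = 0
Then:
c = -7/60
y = 7/6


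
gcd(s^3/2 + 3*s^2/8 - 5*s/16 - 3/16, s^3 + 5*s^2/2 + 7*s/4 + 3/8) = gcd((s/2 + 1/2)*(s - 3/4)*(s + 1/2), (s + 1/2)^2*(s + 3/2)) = s + 1/2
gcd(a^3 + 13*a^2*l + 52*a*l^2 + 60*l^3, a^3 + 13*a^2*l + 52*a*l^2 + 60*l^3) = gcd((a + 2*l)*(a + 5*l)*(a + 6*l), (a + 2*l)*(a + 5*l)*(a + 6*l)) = a^3 + 13*a^2*l + 52*a*l^2 + 60*l^3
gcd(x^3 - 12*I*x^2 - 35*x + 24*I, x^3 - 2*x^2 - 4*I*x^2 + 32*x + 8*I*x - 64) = x - 8*I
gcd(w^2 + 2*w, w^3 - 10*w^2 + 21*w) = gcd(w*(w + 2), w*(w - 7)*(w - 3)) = w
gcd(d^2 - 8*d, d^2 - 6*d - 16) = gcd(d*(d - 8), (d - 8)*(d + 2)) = d - 8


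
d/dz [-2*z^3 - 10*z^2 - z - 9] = -6*z^2 - 20*z - 1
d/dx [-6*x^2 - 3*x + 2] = -12*x - 3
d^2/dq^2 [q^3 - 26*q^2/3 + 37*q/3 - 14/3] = 6*q - 52/3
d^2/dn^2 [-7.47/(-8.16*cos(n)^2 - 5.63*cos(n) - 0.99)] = (-1989.577728*(1 - cos(n)^2)^2 - 1029.533328*cos(n)^3 - 990.182115*cos(n)^2 + 2100.702195*cos(n) + 2342.438118)/(8.16*cos(n)^2 + 5.63*cos(n) + 0.99)^3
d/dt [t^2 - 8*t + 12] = 2*t - 8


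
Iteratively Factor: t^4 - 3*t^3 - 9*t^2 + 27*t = (t - 3)*(t^3 - 9*t) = t*(t - 3)*(t^2 - 9) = t*(t - 3)^2*(t + 3)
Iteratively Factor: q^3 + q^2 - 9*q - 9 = (q + 3)*(q^2 - 2*q - 3) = (q + 1)*(q + 3)*(q - 3)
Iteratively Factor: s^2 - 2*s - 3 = (s + 1)*(s - 3)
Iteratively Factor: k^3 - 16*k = (k - 4)*(k^2 + 4*k) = (k - 4)*(k + 4)*(k)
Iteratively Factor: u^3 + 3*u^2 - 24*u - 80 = (u + 4)*(u^2 - u - 20) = (u - 5)*(u + 4)*(u + 4)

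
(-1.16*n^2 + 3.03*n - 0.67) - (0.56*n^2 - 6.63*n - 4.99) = -1.72*n^2 + 9.66*n + 4.32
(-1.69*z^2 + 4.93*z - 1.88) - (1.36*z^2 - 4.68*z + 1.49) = -3.05*z^2 + 9.61*z - 3.37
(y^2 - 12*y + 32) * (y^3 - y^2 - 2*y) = y^5 - 13*y^4 + 42*y^3 - 8*y^2 - 64*y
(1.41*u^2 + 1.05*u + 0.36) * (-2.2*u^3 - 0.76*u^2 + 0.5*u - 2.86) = -3.102*u^5 - 3.3816*u^4 - 0.885*u^3 - 3.7812*u^2 - 2.823*u - 1.0296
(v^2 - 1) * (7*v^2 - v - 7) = 7*v^4 - v^3 - 14*v^2 + v + 7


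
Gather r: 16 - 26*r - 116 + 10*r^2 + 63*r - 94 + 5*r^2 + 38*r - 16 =15*r^2 + 75*r - 210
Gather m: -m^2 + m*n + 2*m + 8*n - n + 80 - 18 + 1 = -m^2 + m*(n + 2) + 7*n + 63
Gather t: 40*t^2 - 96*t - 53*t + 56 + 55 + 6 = 40*t^2 - 149*t + 117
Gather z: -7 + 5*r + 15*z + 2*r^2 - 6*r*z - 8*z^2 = 2*r^2 + 5*r - 8*z^2 + z*(15 - 6*r) - 7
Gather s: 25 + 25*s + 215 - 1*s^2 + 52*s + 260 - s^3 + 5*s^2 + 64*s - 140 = -s^3 + 4*s^2 + 141*s + 360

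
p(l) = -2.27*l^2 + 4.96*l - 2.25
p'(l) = 4.96 - 4.54*l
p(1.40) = 0.24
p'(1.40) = -1.40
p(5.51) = -43.84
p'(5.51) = -20.06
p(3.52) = -12.92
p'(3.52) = -11.02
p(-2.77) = -33.41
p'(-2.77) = 17.54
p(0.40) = -0.63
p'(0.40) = 3.14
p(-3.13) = -40.01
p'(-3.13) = 19.17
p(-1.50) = -14.80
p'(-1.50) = 11.77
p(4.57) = -26.99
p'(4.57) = -15.79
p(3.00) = -7.80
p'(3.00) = -8.66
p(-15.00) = -587.40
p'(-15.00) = 73.06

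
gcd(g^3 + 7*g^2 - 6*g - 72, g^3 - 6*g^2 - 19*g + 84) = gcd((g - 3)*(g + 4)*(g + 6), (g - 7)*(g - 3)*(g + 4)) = g^2 + g - 12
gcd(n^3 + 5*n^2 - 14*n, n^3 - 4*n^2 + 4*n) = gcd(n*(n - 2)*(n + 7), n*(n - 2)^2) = n^2 - 2*n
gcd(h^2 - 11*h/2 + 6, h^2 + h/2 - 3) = h - 3/2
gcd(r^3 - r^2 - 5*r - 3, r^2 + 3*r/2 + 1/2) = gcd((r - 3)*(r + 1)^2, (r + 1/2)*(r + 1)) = r + 1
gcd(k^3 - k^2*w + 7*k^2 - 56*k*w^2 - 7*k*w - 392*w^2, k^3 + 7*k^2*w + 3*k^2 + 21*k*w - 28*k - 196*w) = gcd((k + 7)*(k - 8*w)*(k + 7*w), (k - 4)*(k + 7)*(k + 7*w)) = k^2 + 7*k*w + 7*k + 49*w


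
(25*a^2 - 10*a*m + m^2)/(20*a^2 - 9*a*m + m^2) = (5*a - m)/(4*a - m)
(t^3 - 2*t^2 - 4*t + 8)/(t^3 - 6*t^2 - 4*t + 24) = (t - 2)/(t - 6)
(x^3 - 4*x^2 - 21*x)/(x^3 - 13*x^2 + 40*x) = (x^2 - 4*x - 21)/(x^2 - 13*x + 40)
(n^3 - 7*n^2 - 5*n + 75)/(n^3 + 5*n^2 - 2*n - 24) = (n^2 - 10*n + 25)/(n^2 + 2*n - 8)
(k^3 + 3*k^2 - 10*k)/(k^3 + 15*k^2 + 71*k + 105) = k*(k - 2)/(k^2 + 10*k + 21)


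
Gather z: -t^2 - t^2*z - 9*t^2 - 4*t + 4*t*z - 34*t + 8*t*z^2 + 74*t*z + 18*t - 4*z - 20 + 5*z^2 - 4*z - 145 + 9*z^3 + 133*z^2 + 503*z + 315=-10*t^2 - 20*t + 9*z^3 + z^2*(8*t + 138) + z*(-t^2 + 78*t + 495) + 150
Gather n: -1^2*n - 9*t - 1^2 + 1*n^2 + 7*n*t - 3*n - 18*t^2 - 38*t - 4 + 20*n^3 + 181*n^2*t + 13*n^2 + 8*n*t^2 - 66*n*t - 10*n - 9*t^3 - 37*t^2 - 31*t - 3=20*n^3 + n^2*(181*t + 14) + n*(8*t^2 - 59*t - 14) - 9*t^3 - 55*t^2 - 78*t - 8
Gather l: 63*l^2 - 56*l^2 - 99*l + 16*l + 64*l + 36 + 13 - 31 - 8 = 7*l^2 - 19*l + 10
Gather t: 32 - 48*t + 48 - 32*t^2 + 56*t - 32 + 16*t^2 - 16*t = -16*t^2 - 8*t + 48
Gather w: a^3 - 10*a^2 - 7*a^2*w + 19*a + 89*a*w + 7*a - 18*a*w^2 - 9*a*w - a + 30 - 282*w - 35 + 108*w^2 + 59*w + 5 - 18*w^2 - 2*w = a^3 - 10*a^2 + 25*a + w^2*(90 - 18*a) + w*(-7*a^2 + 80*a - 225)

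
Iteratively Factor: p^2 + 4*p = (p)*(p + 4)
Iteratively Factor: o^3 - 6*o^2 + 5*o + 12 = (o - 4)*(o^2 - 2*o - 3) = (o - 4)*(o - 3)*(o + 1)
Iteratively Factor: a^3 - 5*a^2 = (a - 5)*(a^2) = a*(a - 5)*(a)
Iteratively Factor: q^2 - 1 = (q - 1)*(q + 1)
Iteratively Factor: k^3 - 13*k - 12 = (k - 4)*(k^2 + 4*k + 3) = (k - 4)*(k + 3)*(k + 1)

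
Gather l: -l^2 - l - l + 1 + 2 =-l^2 - 2*l + 3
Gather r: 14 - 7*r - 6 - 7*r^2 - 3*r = -7*r^2 - 10*r + 8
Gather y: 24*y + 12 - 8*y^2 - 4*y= -8*y^2 + 20*y + 12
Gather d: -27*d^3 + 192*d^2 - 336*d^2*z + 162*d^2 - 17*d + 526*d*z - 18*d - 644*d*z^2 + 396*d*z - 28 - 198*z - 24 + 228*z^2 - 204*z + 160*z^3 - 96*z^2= -27*d^3 + d^2*(354 - 336*z) + d*(-644*z^2 + 922*z - 35) + 160*z^3 + 132*z^2 - 402*z - 52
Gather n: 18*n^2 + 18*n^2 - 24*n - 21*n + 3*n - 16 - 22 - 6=36*n^2 - 42*n - 44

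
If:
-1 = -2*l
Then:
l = 1/2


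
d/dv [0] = 0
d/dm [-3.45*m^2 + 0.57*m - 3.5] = 0.57 - 6.9*m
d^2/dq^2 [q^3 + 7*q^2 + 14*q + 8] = 6*q + 14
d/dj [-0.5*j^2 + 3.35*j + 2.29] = 3.35 - 1.0*j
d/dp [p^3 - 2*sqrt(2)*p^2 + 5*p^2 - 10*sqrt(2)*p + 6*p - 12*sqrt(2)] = 3*p^2 - 4*sqrt(2)*p + 10*p - 10*sqrt(2) + 6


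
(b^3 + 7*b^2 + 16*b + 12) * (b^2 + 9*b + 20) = b^5 + 16*b^4 + 99*b^3 + 296*b^2 + 428*b + 240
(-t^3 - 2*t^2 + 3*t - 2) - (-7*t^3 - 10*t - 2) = 6*t^3 - 2*t^2 + 13*t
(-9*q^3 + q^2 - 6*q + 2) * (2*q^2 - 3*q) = -18*q^5 + 29*q^4 - 15*q^3 + 22*q^2 - 6*q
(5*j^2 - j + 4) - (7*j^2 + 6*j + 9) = -2*j^2 - 7*j - 5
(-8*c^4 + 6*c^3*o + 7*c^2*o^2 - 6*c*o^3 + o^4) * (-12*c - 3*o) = 96*c^5 - 48*c^4*o - 102*c^3*o^2 + 51*c^2*o^3 + 6*c*o^4 - 3*o^5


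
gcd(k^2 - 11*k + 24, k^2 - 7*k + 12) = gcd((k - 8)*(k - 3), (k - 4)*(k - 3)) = k - 3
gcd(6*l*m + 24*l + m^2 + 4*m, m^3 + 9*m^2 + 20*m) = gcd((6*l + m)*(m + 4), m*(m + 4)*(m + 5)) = m + 4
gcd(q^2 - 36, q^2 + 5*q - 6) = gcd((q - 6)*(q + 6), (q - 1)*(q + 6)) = q + 6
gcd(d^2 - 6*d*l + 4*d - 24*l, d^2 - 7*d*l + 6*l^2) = d - 6*l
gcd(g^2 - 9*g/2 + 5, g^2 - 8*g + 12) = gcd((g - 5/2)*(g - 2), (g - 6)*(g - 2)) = g - 2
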